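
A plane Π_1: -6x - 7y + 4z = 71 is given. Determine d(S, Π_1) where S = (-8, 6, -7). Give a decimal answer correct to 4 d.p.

9.2538

n·S − d = (-6)·(-8) + (-7)·(6) + (4)·(-7) − 71 = -93; |n| = √101.
Distance = |-93| / √101 = 93/√101 ≈ 9.2538.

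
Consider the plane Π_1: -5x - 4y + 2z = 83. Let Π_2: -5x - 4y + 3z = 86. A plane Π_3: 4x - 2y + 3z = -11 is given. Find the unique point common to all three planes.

Solving the 3×3 linear system -5x - 4y + 2z = 83, -5x - 4y + 3z = 86, 4x - 2y + 3z = -11 (e.g. by elimination or Cramer's rule, determinant = -26) gives (-9, -8, 3).

(-9, -8, 3)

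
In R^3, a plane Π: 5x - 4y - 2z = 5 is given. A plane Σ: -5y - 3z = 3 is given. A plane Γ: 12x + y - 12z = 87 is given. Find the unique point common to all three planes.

(1, 3, -6)

Solving the 3×3 linear system 5x - 4y - 2z = 5, -5y - 3z = 3, 12x + y - 12z = 87 (e.g. by elimination or Cramer's rule, determinant = 339) gives (1, 3, -6).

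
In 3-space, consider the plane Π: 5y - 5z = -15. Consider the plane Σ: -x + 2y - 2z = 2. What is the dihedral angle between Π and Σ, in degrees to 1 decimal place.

cos θ = |n₁·n₂| / (|n₁||n₂|) = |20| / (√50 · √9).
θ = arccos(0.94281) ≈ 19.5°.

19.5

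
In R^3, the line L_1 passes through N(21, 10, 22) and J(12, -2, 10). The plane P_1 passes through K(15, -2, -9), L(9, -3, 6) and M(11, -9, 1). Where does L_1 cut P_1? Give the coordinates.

(9, -6, 6)

A direction vector for L_1 is J − N = (-9, -12, -12).
KL = (-6, -1, 15), KM = (-4, -7, 10); a normal to P_1 is KL × KM = (95, 0, 38).
Using K: P_1 has equation 95x + 38z = 1083.
Substitute r = (21, 10, 22) + t(-9, -12, -12) into the plane: 2831 + (-1311)t = 1083, so t = 4/3.
Intersection: (21, 10, 22) + (4/3)·(-9, -12, -12) = (9, -6, 6).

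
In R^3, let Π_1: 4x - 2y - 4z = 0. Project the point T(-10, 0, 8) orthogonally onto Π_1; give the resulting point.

Foot = T − λn with λ = (n·T − d)/|n|² = (-72 − 0)/36 = -2.
Foot = (-10, 0, 8) − (-2)·(4, -2, -4) = (-2, -4, 0).

(-2, -4, 0)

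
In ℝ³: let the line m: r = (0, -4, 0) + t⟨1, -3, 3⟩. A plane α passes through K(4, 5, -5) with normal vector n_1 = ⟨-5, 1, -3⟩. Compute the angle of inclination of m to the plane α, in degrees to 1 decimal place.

α: n_1·r = n_1·K gives -5x + y - 3z = 0.
sin θ = |n·v| / (|n||v|) = |-17| / (√35 · √19) = 0.65923.
θ ≈ 41.2°.

41.2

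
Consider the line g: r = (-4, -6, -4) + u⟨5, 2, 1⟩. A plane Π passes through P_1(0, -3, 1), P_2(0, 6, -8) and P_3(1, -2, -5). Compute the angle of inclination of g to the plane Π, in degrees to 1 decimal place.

79.7

P_1P_2 = (0, 9, -9), P_1P_3 = (1, 1, -6); a normal to Π is P_1P_2 × P_1P_3 = (-45, -9, -9).
Using P_1: Π has equation -45x - 9y - 9z = 18.
sin θ = |n·v| / (|n||v|) = |-252| / (√2187 · √30) = 0.98382.
θ ≈ 79.7°.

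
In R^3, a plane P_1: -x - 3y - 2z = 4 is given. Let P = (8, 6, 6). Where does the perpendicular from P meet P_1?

(5, -3, 0)

Foot = P − λn with λ = (n·P − d)/|n|² = (-38 − 4)/14 = -3.
Foot = (8, 6, 6) − (-3)·(-1, -3, -2) = (5, -3, 0).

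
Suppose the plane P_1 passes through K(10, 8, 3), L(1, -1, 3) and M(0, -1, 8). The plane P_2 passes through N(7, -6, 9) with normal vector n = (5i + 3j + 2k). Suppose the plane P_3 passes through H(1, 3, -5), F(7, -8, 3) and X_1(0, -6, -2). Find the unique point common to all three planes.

(6, 3, -2)

KL = (-9, -9, 0), KM = (-10, -9, 5); a normal to P_1 is KL × KM = (-45, 45, -9).
Using K: P_1 has equation -45x + 45y - 9z = -117.
P_2: n·r = n·N gives 5x + 3y + 2z = 35.
HF = (6, -11, 8), HX_1 = (-1, -9, 3); a normal to P_3 is HF × HX_1 = (39, -26, -65).
Using H: P_3 has equation 39x - 26y - 65z = 286.
Solving the 3×3 linear system -45x + 45y - 9z = -117, 5x + 3y + 2z = 35, 39x - 26y - 65z = 286 (e.g. by elimination or Cramer's rule, determinant = 26793) gives (6, 3, -2).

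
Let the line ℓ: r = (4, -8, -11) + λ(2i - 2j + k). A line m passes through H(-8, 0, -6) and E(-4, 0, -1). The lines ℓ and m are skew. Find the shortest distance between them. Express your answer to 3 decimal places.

A direction vector for m is E − H = (4, 0, 5).
Common perpendicular direction n = (2, -2, 1) × (4, 0, 5) = (-10, -6, 8).
With w = (-8, 0, -6) − (4, -8, -11) = (-12, 8, 5), w · n = 112.
Distance = |w · n| / |n| = |112| / √200 ≈ 7.920.

7.920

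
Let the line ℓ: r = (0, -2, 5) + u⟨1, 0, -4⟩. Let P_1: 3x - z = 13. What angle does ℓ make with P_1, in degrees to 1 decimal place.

sin θ = |n·v| / (|n||v|) = |7| / (√10 · √17) = 0.53688.
θ ≈ 32.5°.

32.5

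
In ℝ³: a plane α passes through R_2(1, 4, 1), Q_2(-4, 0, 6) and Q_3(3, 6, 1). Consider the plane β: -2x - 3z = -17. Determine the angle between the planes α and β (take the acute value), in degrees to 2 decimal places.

59.68

R_2Q_2 = (-5, -4, 5), R_2Q_3 = (2, 2, 0); a normal to α is R_2Q_2 × R_2Q_3 = (-10, 10, -2).
Using R_2: α has equation -10x + 10y - 2z = 28.
cos θ = |n₁·n₂| / (|n₁||n₂|) = |26| / (√204 · √13).
θ = arccos(0.50488) ≈ 59.68°.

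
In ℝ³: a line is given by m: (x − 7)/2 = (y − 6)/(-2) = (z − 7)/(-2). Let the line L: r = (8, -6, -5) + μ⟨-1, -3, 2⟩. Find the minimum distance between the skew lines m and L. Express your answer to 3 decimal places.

m has direction (2, -2, -2) through (7, 6, 7).
Common perpendicular direction n = (2, -2, -2) × (-1, -3, 2) = (-10, -2, -8).
With w = (8, -6, -5) − (7, 6, 7) = (1, -12, -12), w · n = 110.
Distance = |w · n| / |n| = |110| / √168 ≈ 8.487.

8.487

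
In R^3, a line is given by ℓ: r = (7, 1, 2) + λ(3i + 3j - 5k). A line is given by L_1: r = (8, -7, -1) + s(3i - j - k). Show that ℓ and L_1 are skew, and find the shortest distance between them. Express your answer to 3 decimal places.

Common perpendicular direction n = (3, 3, -5) × (3, -1, -1) = (-8, -12, -12).
With w = (8, -7, -1) − (7, 1, 2) = (1, -8, -3), w · n = 124.
Since n ≠ 0 the lines are not parallel, and w · n = 124 ≠ 0 so they do not intersect; hence they are skew.
Distance = |w · n| / |n| = |124| / √352 ≈ 6.609.

6.609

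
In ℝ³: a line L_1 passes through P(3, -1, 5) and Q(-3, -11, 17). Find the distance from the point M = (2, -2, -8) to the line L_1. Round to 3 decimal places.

10.050

A direction vector for L_1 is Q − P = (-6, -10, 12).
Taking (3, -1, 5) on L_1 with direction v = (-6, -10, 12): w = M − (3, -1, 5) = (-1, -1, -13), and w × v = (-142, 90, 4).
Distance = |w × v| / |v| = √28280 / √280 ≈ 10.050.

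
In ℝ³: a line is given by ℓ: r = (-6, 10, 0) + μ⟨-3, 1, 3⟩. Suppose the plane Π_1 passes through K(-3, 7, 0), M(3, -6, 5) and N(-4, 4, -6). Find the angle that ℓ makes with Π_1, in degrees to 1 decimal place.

KM = (6, -13, 5), KN = (-1, -3, -6); a normal to Π_1 is KM × KN = (93, 31, -31).
Using K: Π_1 has equation 93x + 31y - 31z = -62.
sin θ = |n·v| / (|n||v|) = |-341| / (√10571 · √19) = 0.76089.
θ ≈ 49.5°.

49.5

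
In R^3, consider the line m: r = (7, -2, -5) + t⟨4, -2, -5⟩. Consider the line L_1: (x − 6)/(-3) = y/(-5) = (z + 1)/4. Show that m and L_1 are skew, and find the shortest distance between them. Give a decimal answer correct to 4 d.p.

L_1 has direction (-3, -5, 4) through (6, 0, -1).
Common perpendicular direction n = (4, -2, -5) × (-3, -5, 4) = (-33, -1, -26).
With w = (6, 0, -1) − (7, -2, -5) = (-1, 2, 4), w · n = -73.
Since n ≠ 0 the lines are not parallel, and w · n = -73 ≠ 0 so they do not intersect; hence they are skew.
Distance = |w · n| / |n| = |-73| / √1766 ≈ 1.7371.

1.7371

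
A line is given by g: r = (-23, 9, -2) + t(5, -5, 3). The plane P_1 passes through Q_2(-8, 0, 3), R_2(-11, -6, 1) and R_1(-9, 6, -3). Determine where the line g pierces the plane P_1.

Q_2R_2 = (-3, -6, -2), Q_2R_1 = (-1, 6, -6); a normal to P_1 is Q_2R_2 × Q_2R_1 = (48, -16, -24).
Using Q_2: P_1 has equation 48x - 16y - 24z = -456.
Substitute r = (-23, 9, -2) + t(5, -5, 3) into the plane: -1200 + 248t = -456, so t = 3.
Intersection: (-23, 9, -2) + 3·(5, -5, 3) = (-8, -6, 7).

(-8, -6, 7)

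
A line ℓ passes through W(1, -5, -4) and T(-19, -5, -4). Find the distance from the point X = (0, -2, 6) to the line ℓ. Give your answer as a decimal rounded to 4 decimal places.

10.4403

A direction vector for ℓ is T − W = (-20, 0, 0).
Taking (1, -5, -4) on ℓ with direction v = (-20, 0, 0): w = X − (1, -5, -4) = (-1, 3, 10), and w × v = (0, -200, 60).
Distance = |w × v| / |v| = √43600 / √400 ≈ 10.4403.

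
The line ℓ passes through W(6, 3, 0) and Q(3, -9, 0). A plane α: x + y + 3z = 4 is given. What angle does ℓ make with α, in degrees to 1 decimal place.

21.4

A direction vector for ℓ is Q − W = (-3, -12, 0).
sin θ = |n·v| / (|n||v|) = |-15| / (√11 · √153) = 0.36564.
θ ≈ 21.4°.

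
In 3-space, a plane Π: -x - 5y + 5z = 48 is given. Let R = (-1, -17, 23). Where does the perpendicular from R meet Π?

Foot = R − λn with λ = (n·R − d)/|n|² = (201 − 48)/51 = 3.
Foot = (-1, -17, 23) − 3·(-1, -5, 5) = (2, -2, 8).

(2, -2, 8)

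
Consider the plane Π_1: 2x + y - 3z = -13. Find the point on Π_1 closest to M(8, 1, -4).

Foot = M − λn with λ = (n·M − d)/|n|² = (29 − (-13))/14 = 3.
Foot = (8, 1, -4) − 3·(2, 1, -3) = (2, -2, 5).

(2, -2, 5)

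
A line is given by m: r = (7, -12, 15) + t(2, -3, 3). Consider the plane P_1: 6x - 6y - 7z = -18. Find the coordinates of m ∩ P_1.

(1, -3, 6)

Substitute r = (7, -12, 15) + t(2, -3, 3) into the plane: 9 + 9t = -18, so t = -3.
Intersection: (7, -12, 15) + (-3)·(2, -3, 3) = (1, -3, 6).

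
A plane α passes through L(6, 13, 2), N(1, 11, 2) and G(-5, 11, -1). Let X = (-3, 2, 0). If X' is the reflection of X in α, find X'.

(-7, 12, 8)

LN = (-5, -2, 0), LG = (-11, -2, -3); a normal to α is LN × LG = (6, -15, -12).
Using L: α has equation 6x - 15y - 12z = -183.
λ = (n·X − d)/|n|² = (-48 − (-183))/405 = 1/3.
Reflection = X − 2λn = (-3, 2, 0) − (2/3)·(6, -15, -12) = (-7, 12, 8).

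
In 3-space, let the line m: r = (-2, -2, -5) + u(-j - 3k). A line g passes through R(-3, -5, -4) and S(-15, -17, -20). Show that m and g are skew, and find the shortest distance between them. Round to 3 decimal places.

2.331

A direction vector for g is S − R = (-12, -12, -16).
Common perpendicular direction n = (0, -1, -3) × (-12, -12, -16) = (-20, 36, -12).
With w = (-3, -5, -4) − (-2, -2, -5) = (-1, -3, 1), w · n = -100.
Since n ≠ 0 the lines are not parallel, and w · n = -100 ≠ 0 so they do not intersect; hence they are skew.
Distance = |w · n| / |n| = |-100| / √1840 ≈ 2.331.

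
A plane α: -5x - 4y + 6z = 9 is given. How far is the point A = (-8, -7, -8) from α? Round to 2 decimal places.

1.25

n·A − d = (-5)·(-8) + (-4)·(-7) + (6)·(-8) − 9 = 11; |n| = √77.
Distance = |11| / √77 = 11/√77 ≈ 1.25.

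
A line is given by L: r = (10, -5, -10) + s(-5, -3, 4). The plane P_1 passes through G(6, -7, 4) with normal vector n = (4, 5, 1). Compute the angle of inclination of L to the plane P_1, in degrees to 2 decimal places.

42.57

P_1: n·r = n·G gives 4x + 5y + z = -7.
sin θ = |n·v| / (|n||v|) = |-31| / (√42 · √50) = 0.67648.
θ ≈ 42.57°.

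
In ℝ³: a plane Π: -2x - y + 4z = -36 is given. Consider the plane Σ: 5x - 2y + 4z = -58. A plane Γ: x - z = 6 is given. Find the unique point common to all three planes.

Solving the 3×3 linear system -2x - y + 4z = -36, 5x - 2y + 4z = -58, x - z = 6 (e.g. by elimination or Cramer's rule, determinant = -5) gives (-2, 8, -8).

(-2, 8, -8)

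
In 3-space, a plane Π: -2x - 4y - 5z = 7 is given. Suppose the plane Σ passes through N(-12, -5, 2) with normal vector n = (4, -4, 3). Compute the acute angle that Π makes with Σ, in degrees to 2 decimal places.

80.62

Σ: n·r = n·N gives 4x - 4y + 3z = -22.
cos θ = |n₁·n₂| / (|n₁||n₂|) = |-7| / (√45 · √41).
θ = arccos(0.16297) ≈ 80.62°.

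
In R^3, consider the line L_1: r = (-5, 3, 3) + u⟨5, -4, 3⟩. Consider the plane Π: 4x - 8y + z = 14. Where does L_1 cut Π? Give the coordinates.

(0, -1, 6)

Substitute r = (-5, 3, 3) + t(5, -4, 3) into the plane: -41 + 55t = 14, so t = 1.
Intersection: (-5, 3, 3) + 1·(5, -4, 3) = (0, -1, 6).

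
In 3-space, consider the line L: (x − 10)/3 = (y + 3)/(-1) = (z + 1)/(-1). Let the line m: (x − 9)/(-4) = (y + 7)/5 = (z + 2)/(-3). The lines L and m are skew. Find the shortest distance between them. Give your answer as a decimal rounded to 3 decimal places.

3.774

L has direction (3, -1, -1) through (10, -3, -1).
m has direction (-4, 5, -3) through (9, -7, -2).
Common perpendicular direction n = (3, -1, -1) × (-4, 5, -3) = (8, 13, 11).
With w = (9, -7, -2) − (10, -3, -1) = (-1, -4, -1), w · n = -71.
Distance = |w · n| / |n| = |-71| / √354 ≈ 3.774.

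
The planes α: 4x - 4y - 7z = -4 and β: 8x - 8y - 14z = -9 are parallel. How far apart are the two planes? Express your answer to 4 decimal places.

Rescale β by 1/2: 4x - 4y - 7z = -9/2. Then distance = |-4 − (-9/2)| / √81 ≈ 0.0556.

0.0556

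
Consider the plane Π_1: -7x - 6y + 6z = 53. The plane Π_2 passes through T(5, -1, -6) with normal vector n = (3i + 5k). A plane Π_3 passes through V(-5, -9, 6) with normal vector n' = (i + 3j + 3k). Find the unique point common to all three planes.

Π_2: n·r = n·T gives 3x + 5z = -15.
Π_3: n'·r = n'·V gives x + 3y + 3z = -14.
Solving the 3×3 linear system -7x - 6y + 6z = 53, 3x + 5z = -15, x + 3y + 3z = -14 (e.g. by elimination or Cramer's rule, determinant = 183) gives (-5, -3, 0).

(-5, -3, 0)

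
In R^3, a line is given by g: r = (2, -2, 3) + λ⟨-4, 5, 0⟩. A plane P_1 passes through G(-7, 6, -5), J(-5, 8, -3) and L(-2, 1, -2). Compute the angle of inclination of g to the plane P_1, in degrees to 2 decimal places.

GJ = (2, 2, 2), GL = (5, -5, 3); a normal to P_1 is GJ × GL = (16, 4, -20).
Using G: P_1 has equation 16x + 4y - 20z = 12.
sin θ = |n·v| / (|n||v|) = |-44| / (√672 · √41) = 0.26508.
θ ≈ 15.37°.

15.37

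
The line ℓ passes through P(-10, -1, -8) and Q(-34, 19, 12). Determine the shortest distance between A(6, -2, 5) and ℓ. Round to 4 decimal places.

20.2714

A direction vector for ℓ is Q − P = (-24, 20, 20).
Taking (-10, -1, -8) on ℓ with direction v = (-24, 20, 20): w = A − (-10, -1, -8) = (16, -1, 13), and w × v = (-280, -632, 296).
Distance = |w × v| / |v| = √565440 / √1376 ≈ 20.2714.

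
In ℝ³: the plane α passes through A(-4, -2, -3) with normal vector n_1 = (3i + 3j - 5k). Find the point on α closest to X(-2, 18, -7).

α: n_1·r = n_1·A gives 3x + 3y - 5z = -3.
Foot = X − λn with λ = (n·X − d)/|n|² = (83 − (-3))/43 = 2.
Foot = (-2, 18, -7) − 2·(3, 3, -5) = (-8, 12, 3).

(-8, 12, 3)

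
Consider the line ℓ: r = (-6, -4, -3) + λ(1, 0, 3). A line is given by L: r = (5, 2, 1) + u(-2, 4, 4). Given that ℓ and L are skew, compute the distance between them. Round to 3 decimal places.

10.915

Common perpendicular direction n = (1, 0, 3) × (-2, 4, 4) = (-12, -10, 4).
With w = (5, 2, 1) − (-6, -4, -3) = (11, 6, 4), w · n = -176.
Distance = |w · n| / |n| = |-176| / √260 ≈ 10.915.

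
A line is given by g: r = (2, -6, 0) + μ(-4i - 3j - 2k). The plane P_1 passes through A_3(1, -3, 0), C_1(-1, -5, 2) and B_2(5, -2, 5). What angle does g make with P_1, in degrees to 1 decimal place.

8.6

A_3C_1 = (-2, -2, 2), A_3B_2 = (4, 1, 5); a normal to P_1 is A_3C_1 × A_3B_2 = (-12, 18, 6).
Using A_3: P_1 has equation -12x + 18y + 6z = -66.
sin θ = |n·v| / (|n||v|) = |-18| / (√504 · √29) = 0.14889.
θ ≈ 8.6°.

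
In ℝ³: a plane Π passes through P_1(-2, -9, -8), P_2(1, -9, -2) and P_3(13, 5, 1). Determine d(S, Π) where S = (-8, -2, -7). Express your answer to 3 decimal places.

8.728

P_1P_2 = (3, 0, 6), P_1P_3 = (15, 14, 9); a normal to Π is P_1P_2 × P_1P_3 = (-84, 63, 42).
Using P_1: Π has equation -84x + 63y + 42z = -735.
n·S − d = (-84)·(-8) + (63)·(-2) + (42)·(-7) − (-735) = 987; |n| = √12789.
Distance = |987| / √12789 = 987/√12789 ≈ 8.728.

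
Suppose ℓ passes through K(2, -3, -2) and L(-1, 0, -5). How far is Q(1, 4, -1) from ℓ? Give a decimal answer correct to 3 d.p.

5.888

A direction vector for ℓ is L − K = (-3, 3, -3).
Taking (2, -3, -2) on ℓ with direction v = (-3, 3, -3): w = Q − (2, -3, -2) = (-1, 7, 1), and w × v = (-24, -6, 18).
Distance = |w × v| / |v| = √936 / √27 ≈ 5.888.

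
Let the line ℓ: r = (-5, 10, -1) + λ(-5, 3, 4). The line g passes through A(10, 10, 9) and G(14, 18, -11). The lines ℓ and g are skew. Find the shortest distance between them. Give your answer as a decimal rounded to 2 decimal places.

14.07

A direction vector for g is G − A = (4, 8, -20).
Common perpendicular direction n = (-5, 3, 4) × (4, 8, -20) = (-92, -84, -52).
With w = (10, 10, 9) − (-5, 10, -1) = (15, 0, 10), w · n = -1900.
Distance = |w · n| / |n| = |-1900| / √18224 ≈ 14.07.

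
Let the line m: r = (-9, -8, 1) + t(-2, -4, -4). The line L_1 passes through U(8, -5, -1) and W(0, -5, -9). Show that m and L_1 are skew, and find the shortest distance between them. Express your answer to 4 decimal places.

13.6667

A direction vector for L_1 is W − U = (-8, 0, -8).
Common perpendicular direction n = (-2, -4, -4) × (-8, 0, -8) = (32, 16, -32).
With w = (8, -5, -1) − (-9, -8, 1) = (17, 3, -2), w · n = 656.
Since n ≠ 0 the lines are not parallel, and w · n = 656 ≠ 0 so they do not intersect; hence they are skew.
Distance = |w · n| / |n| = |656| / √2304 ≈ 13.6667.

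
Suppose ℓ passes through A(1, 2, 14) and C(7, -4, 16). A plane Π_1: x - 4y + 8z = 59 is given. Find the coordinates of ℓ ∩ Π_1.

(-5, 8, 12)

A direction vector for ℓ is C − A = (6, -6, 2).
Substitute r = (1, 2, 14) + t(6, -6, 2) into the plane: 105 + 46t = 59, so t = -1.
Intersection: (1, 2, 14) + (-1)·(6, -6, 2) = (-5, 8, 12).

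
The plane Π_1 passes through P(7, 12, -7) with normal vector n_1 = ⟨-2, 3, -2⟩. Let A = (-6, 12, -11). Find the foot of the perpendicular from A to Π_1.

Π_1: n_1·r = n_1·P gives -2x + 3y - 2z = 36.
Foot = A − λn with λ = (n·A − d)/|n|² = (70 − 36)/17 = 2.
Foot = (-6, 12, -11) − 2·(-2, 3, -2) = (-2, 6, -7).

(-2, 6, -7)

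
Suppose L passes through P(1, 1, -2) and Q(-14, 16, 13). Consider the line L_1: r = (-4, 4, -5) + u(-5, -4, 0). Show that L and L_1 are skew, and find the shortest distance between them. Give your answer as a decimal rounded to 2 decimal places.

5.61

A direction vector for L is Q − P = (-15, 15, 15).
Common perpendicular direction n = (-15, 15, 15) × (-5, -4, 0) = (60, -75, 135).
With w = (-4, 4, -5) − (1, 1, -2) = (-5, 3, -3), w · n = -930.
Since n ≠ 0 the lines are not parallel, and w · n = -930 ≠ 0 so they do not intersect; hence they are skew.
Distance = |w · n| / |n| = |-930| / √27450 ≈ 5.61.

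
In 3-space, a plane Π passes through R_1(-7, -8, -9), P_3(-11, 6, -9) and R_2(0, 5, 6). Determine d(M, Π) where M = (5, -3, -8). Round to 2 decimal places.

R_1P_3 = (-4, 14, 0), R_1R_2 = (7, 13, 15); a normal to Π is R_1P_3 × R_1R_2 = (210, 60, -150).
Using R_1: Π has equation 210x + 60y - 150z = -600.
n·M − d = (210)·(5) + (60)·(-3) + (-150)·(-8) − (-600) = 2670; |n| = √70200.
Distance = |2670| / √70200 = 2670/√70200 ≈ 10.08.

10.08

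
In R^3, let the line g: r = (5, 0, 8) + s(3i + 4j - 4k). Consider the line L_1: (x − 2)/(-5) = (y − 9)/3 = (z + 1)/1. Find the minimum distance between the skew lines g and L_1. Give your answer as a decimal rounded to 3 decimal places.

4.190

L_1 has direction (-5, 3, 1) through (2, 9, -1).
Common perpendicular direction n = (3, 4, -4) × (-5, 3, 1) = (16, 17, 29).
With w = (2, 9, -1) − (5, 0, 8) = (-3, 9, -9), w · n = -156.
Distance = |w · n| / |n| = |-156| / √1386 ≈ 4.190.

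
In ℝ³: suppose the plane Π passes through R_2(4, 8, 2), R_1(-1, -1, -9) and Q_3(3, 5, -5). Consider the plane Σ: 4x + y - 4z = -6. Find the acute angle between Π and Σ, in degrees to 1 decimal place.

71.2

R_2R_1 = (-5, -9, -11), R_2Q_3 = (-1, -3, -7); a normal to Π is R_2R_1 × R_2Q_3 = (30, -24, 6).
Using R_2: Π has equation 30x - 24y + 6z = -60.
cos θ = |n₁·n₂| / (|n₁||n₂|) = |72| / (√1512 · √33).
θ = arccos(0.32233) ≈ 71.2°.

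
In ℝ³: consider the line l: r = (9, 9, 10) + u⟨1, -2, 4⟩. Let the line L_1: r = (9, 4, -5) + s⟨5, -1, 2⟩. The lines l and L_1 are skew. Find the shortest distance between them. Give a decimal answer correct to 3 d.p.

Common perpendicular direction n = (1, -2, 4) × (5, -1, 2) = (0, 18, 9).
With w = (9, 4, -5) − (9, 9, 10) = (0, -5, -15), w · n = -225.
Distance = |w · n| / |n| = |-225| / √405 ≈ 11.180.

11.180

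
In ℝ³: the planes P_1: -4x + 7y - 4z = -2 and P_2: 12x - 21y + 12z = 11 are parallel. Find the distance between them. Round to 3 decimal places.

0.185

Rescale P_2 by 1/(-3): -4x + 7y - 4z = -11/3. Then distance = |-2 − (-11/3)| / √81 ≈ 0.185.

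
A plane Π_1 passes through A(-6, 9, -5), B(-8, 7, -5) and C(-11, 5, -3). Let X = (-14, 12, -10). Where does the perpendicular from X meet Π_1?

(-8, 6, -7)

AB = (-2, -2, 0), AC = (-5, -4, 2); a normal to Π_1 is AB × AC = (-4, 4, -2).
Using A: Π_1 has equation -4x + 4y - 2z = 70.
Foot = X − λn with λ = (n·X − d)/|n|² = (124 − 70)/36 = 3/2.
Foot = (-14, 12, -10) − (3/2)·(-4, 4, -2) = (-8, 6, -7).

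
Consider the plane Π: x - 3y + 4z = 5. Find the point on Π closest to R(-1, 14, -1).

(1, 8, 7)

Foot = R − λn with λ = (n·R − d)/|n|² = (-47 − 5)/26 = -2.
Foot = (-1, 14, -1) − (-2)·(1, -3, 4) = (1, 8, 7).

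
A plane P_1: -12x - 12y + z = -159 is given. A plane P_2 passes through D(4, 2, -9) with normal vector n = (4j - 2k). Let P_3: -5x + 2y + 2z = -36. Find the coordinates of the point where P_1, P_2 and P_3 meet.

(8, 5, -3)

P_2: n·r = n·D gives 4y - 2z = 26.
Solving the 3×3 linear system -12x - 12y + z = -159, 4y - 2z = 26, -5x + 2y + 2z = -36 (e.g. by elimination or Cramer's rule, determinant = -244) gives (8, 5, -3).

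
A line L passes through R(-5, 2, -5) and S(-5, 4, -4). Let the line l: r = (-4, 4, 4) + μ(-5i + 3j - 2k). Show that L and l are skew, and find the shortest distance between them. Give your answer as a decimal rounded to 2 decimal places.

5.53

A direction vector for L is S − R = (0, 2, 1).
Common perpendicular direction n = (0, 2, 1) × (-5, 3, -2) = (-7, -5, 10).
With w = (-4, 4, 4) − (-5, 2, -5) = (1, 2, 9), w · n = 73.
Since n ≠ 0 the lines are not parallel, and w · n = 73 ≠ 0 so they do not intersect; hence they are skew.
Distance = |w · n| / |n| = |73| / √174 ≈ 5.53.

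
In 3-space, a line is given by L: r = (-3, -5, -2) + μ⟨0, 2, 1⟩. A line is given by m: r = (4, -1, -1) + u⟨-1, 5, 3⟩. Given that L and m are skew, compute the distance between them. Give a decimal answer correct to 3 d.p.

Common perpendicular direction n = (0, 2, 1) × (-1, 5, 3) = (1, -1, 2).
With w = (4, -1, -1) − (-3, -5, -2) = (7, 4, 1), w · n = 5.
Distance = |w · n| / |n| = |5| / √6 ≈ 2.041.

2.041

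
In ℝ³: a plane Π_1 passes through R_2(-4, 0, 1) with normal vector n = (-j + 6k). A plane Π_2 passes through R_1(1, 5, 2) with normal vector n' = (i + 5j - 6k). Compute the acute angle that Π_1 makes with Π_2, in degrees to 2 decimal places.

31.13

Π_1: n·r = n·R_2 gives -y + 6z = 6.
Π_2: n'·r = n'·R_1 gives x + 5y - 6z = 14.
cos θ = |n₁·n₂| / (|n₁||n₂|) = |-41| / (√37 · √62).
θ = arccos(0.85603) ≈ 31.13°.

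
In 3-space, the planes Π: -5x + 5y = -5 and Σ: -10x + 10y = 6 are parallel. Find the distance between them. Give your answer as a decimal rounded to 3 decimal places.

1.131

Rescale Σ by 1/2: -5x + 5y = 3. Then distance = |-5 − 3| / √50 ≈ 1.131.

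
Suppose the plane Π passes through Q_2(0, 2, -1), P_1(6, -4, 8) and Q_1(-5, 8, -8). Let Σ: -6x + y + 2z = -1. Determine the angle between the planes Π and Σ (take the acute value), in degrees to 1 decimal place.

Q_2P_1 = (6, -6, 9), Q_2Q_1 = (-5, 6, -7); a normal to Π is Q_2P_1 × Q_2Q_1 = (-12, -3, 6).
Using Q_2: Π has equation -12x - 3y + 6z = -12.
cos θ = |n₁·n₂| / (|n₁||n₂|) = |81| / (√189 · √41).
θ = arccos(0.92016) ≈ 23.1°.

23.1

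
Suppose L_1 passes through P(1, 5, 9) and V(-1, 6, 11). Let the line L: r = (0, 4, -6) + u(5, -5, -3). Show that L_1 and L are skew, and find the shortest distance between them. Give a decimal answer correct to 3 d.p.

9.065

A direction vector for L_1 is V − P = (-2, 1, 2).
Common perpendicular direction n = (-2, 1, 2) × (5, -5, -3) = (7, 4, 5).
With w = (0, 4, -6) − (1, 5, 9) = (-1, -1, -15), w · n = -86.
Since n ≠ 0 the lines are not parallel, and w · n = -86 ≠ 0 so they do not intersect; hence they are skew.
Distance = |w · n| / |n| = |-86| / √90 ≈ 9.065.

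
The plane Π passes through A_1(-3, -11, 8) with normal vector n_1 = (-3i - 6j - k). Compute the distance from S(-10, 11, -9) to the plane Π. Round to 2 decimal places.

13.86

Π: n_1·r = n_1·A_1 gives -3x - 6y - z = 67.
n·S − d = (-3)·(-10) + (-6)·(11) + (-1)·(-9) − 67 = -94; |n| = √46.
Distance = |-94| / √46 = 94/√46 ≈ 13.86.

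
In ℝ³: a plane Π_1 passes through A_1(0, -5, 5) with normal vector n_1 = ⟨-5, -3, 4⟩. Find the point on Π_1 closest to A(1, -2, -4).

(-4, -5, 0)

Π_1: n_1·r = n_1·A_1 gives -5x - 3y + 4z = 35.
Foot = A − λn with λ = (n·A − d)/|n|² = (-15 − 35)/50 = -1.
Foot = (1, -2, -4) − (-1)·(-5, -3, 4) = (-4, -5, 0).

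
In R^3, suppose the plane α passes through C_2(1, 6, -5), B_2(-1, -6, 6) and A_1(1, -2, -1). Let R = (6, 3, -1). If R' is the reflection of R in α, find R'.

(-4, 1, -5)

C_2B_2 = (-2, -12, 11), C_2A_1 = (0, -8, 4); a normal to α is C_2B_2 × C_2A_1 = (40, 8, 16).
Using C_2: α has equation 40x + 8y + 16z = 8.
λ = (n·R − d)/|n|² = (248 − 8)/1920 = 1/8.
Reflection = R − 2λn = (6, 3, -1) − (1/4)·(40, 8, 16) = (-4, 1, -5).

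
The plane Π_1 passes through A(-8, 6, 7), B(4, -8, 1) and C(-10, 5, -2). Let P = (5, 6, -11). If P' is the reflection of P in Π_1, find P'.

AB = (12, -14, -6), AC = (-2, -1, -9); a normal to Π_1 is AB × AC = (120, 120, -40).
Using A: Π_1 has equation 120x + 120y - 40z = -520.
λ = (n·P − d)/|n|² = (1760 − (-520))/30400 = 3/40.
Reflection = P − 2λn = (5, 6, -11) − (3/20)·(120, 120, -40) = (-13, -12, -5).

(-13, -12, -5)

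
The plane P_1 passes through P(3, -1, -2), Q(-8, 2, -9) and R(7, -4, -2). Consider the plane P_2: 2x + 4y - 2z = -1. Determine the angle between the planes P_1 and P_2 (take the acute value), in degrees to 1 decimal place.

11.4

PQ = (-11, 3, -7), PR = (4, -3, 0); a normal to P_1 is PQ × PR = (-21, -28, 21).
Using P: P_1 has equation -21x - 28y + 21z = -77.
cos θ = |n₁·n₂| / (|n₁||n₂|) = |-196| / (√1666 · √24).
θ = arccos(0.98020) ≈ 11.4°.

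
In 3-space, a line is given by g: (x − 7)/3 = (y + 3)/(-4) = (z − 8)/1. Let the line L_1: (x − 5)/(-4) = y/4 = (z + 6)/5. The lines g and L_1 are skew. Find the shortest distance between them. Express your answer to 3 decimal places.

g has direction (3, -4, 1) through (7, -3, 8).
L_1 has direction (-4, 4, 5) through (5, 0, -6).
Common perpendicular direction n = (3, -4, 1) × (-4, 4, 5) = (-24, -19, -4).
With w = (5, 0, -6) − (7, -3, 8) = (-2, 3, -14), w · n = 47.
Distance = |w · n| / |n| = |47| / √953 ≈ 1.522.

1.522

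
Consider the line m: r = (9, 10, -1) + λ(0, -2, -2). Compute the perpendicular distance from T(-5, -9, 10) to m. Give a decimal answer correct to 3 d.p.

25.417

Taking (9, 10, -1) on m with direction v = (0, -2, -2): w = T − (9, 10, -1) = (-14, -19, 11), and w × v = (60, -28, 28).
Distance = |w × v| / |v| = √5168 / √8 ≈ 25.417.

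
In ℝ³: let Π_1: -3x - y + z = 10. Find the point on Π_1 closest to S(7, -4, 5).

(1, -6, 7)

Foot = S − λn with λ = (n·S − d)/|n|² = (-12 − 10)/11 = -2.
Foot = (7, -4, 5) − (-2)·(-3, -1, 1) = (1, -6, 7).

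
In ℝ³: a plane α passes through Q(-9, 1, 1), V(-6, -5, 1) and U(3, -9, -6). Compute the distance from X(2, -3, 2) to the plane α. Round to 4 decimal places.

QV = (3, -6, 0), QU = (12, -10, -7); a normal to α is QV × QU = (42, 21, 42).
Using Q: α has equation 42x + 21y + 42z = -315.
n·X − d = (42)·(2) + (21)·(-3) + (42)·(2) − (-315) = 420; |n| = √3969.
Distance = |420| / √3969 = 420/√3969 ≈ 6.6667.

6.6667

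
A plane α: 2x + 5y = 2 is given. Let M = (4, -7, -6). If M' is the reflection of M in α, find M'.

(8, 3, -6)

λ = (n·M − d)/|n|² = (-27 − 2)/29 = -1.
Reflection = M − 2λn = (4, -7, -6) − (-2)·(2, 5, 0) = (8, 3, -6).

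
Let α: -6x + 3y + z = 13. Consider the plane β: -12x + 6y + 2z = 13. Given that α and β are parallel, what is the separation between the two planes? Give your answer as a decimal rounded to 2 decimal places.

0.96

Rescale β by 1/2: -6x + 3y + z = 13/2. Then distance = |13 − (13/2)| / √46 ≈ 0.96.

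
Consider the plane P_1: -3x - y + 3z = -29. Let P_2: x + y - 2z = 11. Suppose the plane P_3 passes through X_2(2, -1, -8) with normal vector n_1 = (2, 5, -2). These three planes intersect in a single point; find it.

P_3: n_1·r = n_1·X_2 gives 2x + 5y - 2z = 15.
Solving the 3×3 linear system -3x - y + 3z = -29, x + y - 2z = 11, 2x + 5y - 2z = 15 (e.g. by elimination or Cramer's rule, determinant = -13) gives (8, -1, -2).

(8, -1, -2)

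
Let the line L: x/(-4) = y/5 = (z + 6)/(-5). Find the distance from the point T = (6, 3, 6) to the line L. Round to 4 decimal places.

10.8103

L has direction (-4, 5, -5) through (0, 0, -6).
Taking (0, 0, -6) on L with direction v = (-4, 5, -5): w = T − (0, 0, -6) = (6, 3, 12), and w × v = (-75, -18, 42).
Distance = |w × v| / |v| = √7713 / √66 ≈ 10.8103.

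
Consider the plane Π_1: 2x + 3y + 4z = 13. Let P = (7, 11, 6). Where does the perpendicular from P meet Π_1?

Foot = P − λn with λ = (n·P − d)/|n|² = (71 − 13)/29 = 2.
Foot = (7, 11, 6) − 2·(2, 3, 4) = (3, 5, -2).

(3, 5, -2)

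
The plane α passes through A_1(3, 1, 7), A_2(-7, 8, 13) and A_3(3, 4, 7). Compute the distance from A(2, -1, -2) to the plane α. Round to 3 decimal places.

8.232

A_1A_2 = (-10, 7, 6), A_1A_3 = (0, 3, 0); a normal to α is A_1A_2 × A_1A_3 = (-18, 0, -30).
Using A_1: α has equation -18x - 30z = -264.
n·A − d = (-18)·(2) + (0)·(-1) + (-30)·(-2) − (-264) = 288; |n| = √1224.
Distance = |288| / √1224 = 288/√1224 ≈ 8.232.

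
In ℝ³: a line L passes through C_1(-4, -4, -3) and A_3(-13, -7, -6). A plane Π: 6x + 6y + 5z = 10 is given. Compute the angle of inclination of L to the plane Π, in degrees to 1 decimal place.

A direction vector for L is A_3 − C_1 = (-9, -3, -3).
sin θ = |n·v| / (|n||v|) = |-87| / (√97 · √99) = 0.88780.
θ ≈ 62.6°.

62.6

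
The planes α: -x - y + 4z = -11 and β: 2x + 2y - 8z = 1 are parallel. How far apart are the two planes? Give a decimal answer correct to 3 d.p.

Rescale β by 1/(-2): -x - y + 4z = -1/2. Then distance = |-11 − (-1/2)| / √18 ≈ 2.475.

2.475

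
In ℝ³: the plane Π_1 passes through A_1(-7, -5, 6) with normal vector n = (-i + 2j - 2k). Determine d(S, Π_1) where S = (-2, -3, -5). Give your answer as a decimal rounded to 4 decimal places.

7.0000

Π_1: n·r = n·A_1 gives -x + 2y - 2z = -15.
n·S − d = (-1)·(-2) + (2)·(-3) + (-2)·(-5) − (-15) = 21; |n| = √9.
Distance = |21| / √9 = 21/√9 ≈ 7.0000.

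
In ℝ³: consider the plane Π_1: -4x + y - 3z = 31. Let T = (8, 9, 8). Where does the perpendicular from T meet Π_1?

(-4, 12, -1)

Foot = T − λn with λ = (n·T − d)/|n|² = (-47 − 31)/26 = -3.
Foot = (8, 9, 8) − (-3)·(-4, 1, -3) = (-4, 12, -1).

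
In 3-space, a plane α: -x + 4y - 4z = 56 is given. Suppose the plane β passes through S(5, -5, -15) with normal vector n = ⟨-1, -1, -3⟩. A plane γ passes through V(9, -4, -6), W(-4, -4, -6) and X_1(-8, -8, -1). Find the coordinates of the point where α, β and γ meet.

β: n·r = n·S gives -x - y - 3z = 45.
VW = (-13, 0, 0), VX_1 = (-17, -4, 5); a normal to γ is VW × VX_1 = (0, 65, 52).
Using V: γ has equation 65y + 52z = -572.
Solving the 3×3 linear system -x + 4y - 4z = 56, -x - y - 3z = 45, 65y + 52z = -572 (e.g. by elimination or Cramer's rule, determinant = 325) gives (-12, 0, -11).

(-12, 0, -11)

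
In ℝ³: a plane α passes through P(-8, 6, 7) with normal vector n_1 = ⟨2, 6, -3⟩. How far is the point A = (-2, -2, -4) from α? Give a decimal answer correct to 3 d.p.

α: n_1·r = n_1·P gives 2x + 6y - 3z = -1.
n·A − d = (2)·(-2) + (6)·(-2) + (-3)·(-4) − (-1) = -3; |n| = √49.
Distance = |-3| / √49 = 3/√49 ≈ 0.429.

0.429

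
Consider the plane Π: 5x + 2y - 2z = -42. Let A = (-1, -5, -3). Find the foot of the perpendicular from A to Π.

Foot = A − λn with λ = (n·A − d)/|n|² = (-9 − (-42))/33 = 1.
Foot = (-1, -5, -3) − 1·(5, 2, -2) = (-6, -7, -1).

(-6, -7, -1)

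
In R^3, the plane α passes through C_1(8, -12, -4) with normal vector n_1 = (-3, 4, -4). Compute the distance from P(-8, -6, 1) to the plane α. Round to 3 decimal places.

8.121

α: n_1·r = n_1·C_1 gives -3x + 4y - 4z = -56.
n·P − d = (-3)·(-8) + (4)·(-6) + (-4)·(1) − (-56) = 52; |n| = √41.
Distance = |52| / √41 = 52/√41 ≈ 8.121.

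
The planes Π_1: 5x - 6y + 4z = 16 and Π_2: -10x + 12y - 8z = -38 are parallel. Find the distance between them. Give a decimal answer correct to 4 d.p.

0.3419

Rescale Π_2 by 1/(-2): 5x - 6y + 4z = 19. Then distance = |16 − 19| / √77 ≈ 0.3419.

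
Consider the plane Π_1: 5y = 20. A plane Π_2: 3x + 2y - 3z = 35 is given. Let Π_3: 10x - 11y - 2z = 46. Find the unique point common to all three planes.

(9, 4, 0)

Solving the 3×3 linear system 5y = 20, 3x + 2y - 3z = 35, 10x - 11y - 2z = 46 (e.g. by elimination or Cramer's rule, determinant = -120) gives (9, 4, 0).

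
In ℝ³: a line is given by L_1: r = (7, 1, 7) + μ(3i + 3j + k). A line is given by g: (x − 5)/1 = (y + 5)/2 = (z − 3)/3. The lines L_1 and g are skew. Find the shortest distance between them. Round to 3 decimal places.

g has direction (1, 2, 3) through (5, -5, 3).
Common perpendicular direction n = (3, 3, 1) × (1, 2, 3) = (7, -8, 3).
With w = (5, -5, 3) − (7, 1, 7) = (-2, -6, -4), w · n = 22.
Distance = |w · n| / |n| = |22| / √122 ≈ 1.992.

1.992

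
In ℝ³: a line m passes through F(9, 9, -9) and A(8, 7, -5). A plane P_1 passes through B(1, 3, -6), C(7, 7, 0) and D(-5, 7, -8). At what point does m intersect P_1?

(7, 5, -1)

A direction vector for m is A − F = (-1, -2, 4).
BC = (6, 4, 6), BD = (-6, 4, -2); a normal to P_1 is BC × BD = (-32, -24, 48).
Using B: P_1 has equation -32x - 24y + 48z = -392.
Substitute r = (9, 9, -9) + t(-1, -2, 4) into the plane: -936 + 272t = -392, so t = 2.
Intersection: (9, 9, -9) + 2·(-1, -2, 4) = (7, 5, -1).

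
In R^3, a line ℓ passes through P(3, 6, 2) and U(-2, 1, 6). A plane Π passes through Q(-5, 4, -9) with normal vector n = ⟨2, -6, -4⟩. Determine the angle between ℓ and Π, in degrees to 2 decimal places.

3.77

A direction vector for ℓ is U − P = (-5, -5, 4).
Π: n·r = n·Q gives 2x - 6y - 4z = 2.
sin θ = |n·v| / (|n||v|) = |4| / (√56 · √66) = 0.06580.
θ ≈ 3.77°.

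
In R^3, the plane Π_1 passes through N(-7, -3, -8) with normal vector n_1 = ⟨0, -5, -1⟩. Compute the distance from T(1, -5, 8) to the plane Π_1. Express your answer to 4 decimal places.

Π_1: n_1·r = n_1·N gives -5y - z = 23.
n·T − d = (0)·(1) + (-5)·(-5) + (-1)·(8) − 23 = -6; |n| = √26.
Distance = |-6| / √26 = 6/√26 ≈ 1.1767.

1.1767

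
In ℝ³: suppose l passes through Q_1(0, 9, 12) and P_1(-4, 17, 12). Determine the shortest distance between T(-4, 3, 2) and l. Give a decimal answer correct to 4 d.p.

A direction vector for l is P_1 − Q_1 = (-4, 8, 0).
Taking (0, 9, 12) on l with direction v = (-4, 8, 0): w = T − (0, 9, 12) = (-4, -6, -10), and w × v = (80, 40, -56).
Distance = |w × v| / |v| = √11136 / √80 ≈ 11.7983.

11.7983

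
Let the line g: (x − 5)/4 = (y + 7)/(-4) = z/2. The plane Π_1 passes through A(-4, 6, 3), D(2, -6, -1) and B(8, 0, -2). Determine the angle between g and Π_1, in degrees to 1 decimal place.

38.7

g has direction (4, -4, 2) through (5, -7, 0).
AD = (6, -12, -4), AB = (12, -6, -5); a normal to Π_1 is AD × AB = (36, -18, 108).
Using A: Π_1 has equation 36x - 18y + 108z = 72.
sin θ = |n·v| / (|n||v|) = |432| / (√13284 · √36) = 0.62470.
θ ≈ 38.7°.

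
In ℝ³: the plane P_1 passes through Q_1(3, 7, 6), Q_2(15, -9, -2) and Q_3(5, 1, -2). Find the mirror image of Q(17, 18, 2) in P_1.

Q_1Q_2 = (12, -16, -8), Q_1Q_3 = (2, -6, -8); a normal to P_1 is Q_1Q_2 × Q_1Q_3 = (80, 80, -40).
Using Q_1: P_1 has equation 80x + 80y - 40z = 560.
λ = (n·Q − d)/|n|² = (2720 − 560)/14400 = 3/20.
Reflection = Q − 2λn = (17, 18, 2) − (3/10)·(80, 80, -40) = (-7, -6, 14).

(-7, -6, 14)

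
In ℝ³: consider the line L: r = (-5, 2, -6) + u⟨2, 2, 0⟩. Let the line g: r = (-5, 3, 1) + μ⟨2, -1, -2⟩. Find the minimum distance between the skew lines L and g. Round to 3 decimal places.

Common perpendicular direction n = (2, 2, 0) × (2, -1, -2) = (-4, 4, -6).
With w = (-5, 3, 1) − (-5, 2, -6) = (0, 1, 7), w · n = -38.
Distance = |w · n| / |n| = |-38| / √68 ≈ 4.608.

4.608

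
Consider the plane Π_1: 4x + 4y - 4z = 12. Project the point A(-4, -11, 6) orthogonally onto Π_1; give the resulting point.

Foot = A − λn with λ = (n·A − d)/|n|² = (-84 − 12)/48 = -2.
Foot = (-4, -11, 6) − (-2)·(4, 4, -4) = (4, -3, -2).

(4, -3, -2)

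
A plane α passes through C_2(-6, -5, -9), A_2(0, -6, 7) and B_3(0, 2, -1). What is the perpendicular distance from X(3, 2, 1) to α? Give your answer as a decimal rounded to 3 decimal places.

1.915

C_2A_2 = (6, -1, 16), C_2B_3 = (6, 7, 8); a normal to α is C_2A_2 × C_2B_3 = (-120, 48, 48).
Using C_2: α has equation -120x + 48y + 48z = 48.
n·X − d = (-120)·(3) + (48)·(2) + (48)·(1) − 48 = -264; |n| = √19008.
Distance = |-264| / √19008 = 264/√19008 ≈ 1.915.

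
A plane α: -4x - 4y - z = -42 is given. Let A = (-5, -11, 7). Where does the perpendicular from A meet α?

(7, 1, 10)

Foot = A − λn with λ = (n·A − d)/|n|² = (57 − (-42))/33 = 3.
Foot = (-5, -11, 7) − 3·(-4, -4, -1) = (7, 1, 10).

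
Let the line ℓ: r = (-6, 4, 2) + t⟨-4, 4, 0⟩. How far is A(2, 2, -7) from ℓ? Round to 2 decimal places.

9.95

Taking (-6, 4, 2) on ℓ with direction v = (-4, 4, 0): w = A − (-6, 4, 2) = (8, -2, -9), and w × v = (36, 36, 24).
Distance = |w × v| / |v| = √3168 / √32 ≈ 9.95.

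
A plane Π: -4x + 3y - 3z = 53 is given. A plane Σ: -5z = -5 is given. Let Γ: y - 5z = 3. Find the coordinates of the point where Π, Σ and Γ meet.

Solving the 3×3 linear system -4x + 3y - 3z = 53, -5z = -5, y - 5z = 3 (e.g. by elimination or Cramer's rule, determinant = -20) gives (-8, 8, 1).

(-8, 8, 1)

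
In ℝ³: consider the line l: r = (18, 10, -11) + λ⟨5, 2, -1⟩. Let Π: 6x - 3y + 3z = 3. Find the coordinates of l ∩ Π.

Substitute r = (18, 10, -11) + t(5, 2, -1) into the plane: 45 + 21t = 3, so t = -2.
Intersection: (18, 10, -11) + (-2)·(5, 2, -1) = (8, 6, -9).

(8, 6, -9)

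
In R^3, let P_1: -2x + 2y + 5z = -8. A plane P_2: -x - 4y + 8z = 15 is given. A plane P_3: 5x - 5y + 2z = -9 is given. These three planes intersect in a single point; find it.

Solving the 3×3 linear system -2x + 2y + 5z = -8, -x - 4y + 8z = 15, 5x - 5y + 2z = -9 (e.g. by elimination or Cramer's rule, determinant = 145) gives (-7, -6, -2).

(-7, -6, -2)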